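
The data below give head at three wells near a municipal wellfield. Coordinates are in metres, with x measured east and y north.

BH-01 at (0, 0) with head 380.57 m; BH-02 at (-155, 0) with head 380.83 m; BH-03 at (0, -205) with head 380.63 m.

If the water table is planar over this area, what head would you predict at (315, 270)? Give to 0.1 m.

∂h/∂x = (380.83 − 380.57) / (-155 − 0) = -0.001677
∂h/∂y = (380.63 − 380.57) / (-205 − 0) = -0.0002927
h(315, 270) = 380.57 + (-0.001677)·(315) + (-0.0002927)·(270) = 380.57 -0.528 -0.079 = 379.963 m.

380.0 m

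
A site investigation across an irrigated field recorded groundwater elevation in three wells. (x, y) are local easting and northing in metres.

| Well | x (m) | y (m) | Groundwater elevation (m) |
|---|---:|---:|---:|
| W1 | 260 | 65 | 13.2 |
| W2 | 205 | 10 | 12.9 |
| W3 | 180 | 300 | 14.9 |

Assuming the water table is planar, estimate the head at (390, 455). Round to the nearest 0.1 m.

Taking W1 as reference: W2−W1 = (-55, -55, -0.3); W3−W1 = (-80, 235, +1.7).
Determinant of the coordinate differences = (-55)·235 − (-80)·(-55) = -17325.
∂h/∂x = [(-0.3)·235 − (+1.7)·(-55)] / -17325 = -0.001328
∂h/∂y = [(-55)·(+1.7) − (-80)·(-0.3)] / -17325 = +0.006782
h(390, 455) = 13.2 + (-0.001328)·(130) + (+0.006782)·(390) = 13.2 -0.173 +2.645 = 15.672 m.

15.7 m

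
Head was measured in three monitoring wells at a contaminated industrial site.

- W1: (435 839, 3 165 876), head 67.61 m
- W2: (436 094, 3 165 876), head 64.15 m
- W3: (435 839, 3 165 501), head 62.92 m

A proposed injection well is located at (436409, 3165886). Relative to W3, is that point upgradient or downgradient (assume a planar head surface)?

downgradient

∂h/∂x = (64.15 − 67.61) / (436094 − 435839) = -0.01357
∂h/∂y = (62.92 − 67.61) / (3165501 − 3165876) = +0.01251
Head at (436409, 3165886) = 67.61 + (-0.01357)·(570) + (+0.01251)·(10) = 60.00 m.
That is lower than the 62.92 m at W3, so the point is downgradient.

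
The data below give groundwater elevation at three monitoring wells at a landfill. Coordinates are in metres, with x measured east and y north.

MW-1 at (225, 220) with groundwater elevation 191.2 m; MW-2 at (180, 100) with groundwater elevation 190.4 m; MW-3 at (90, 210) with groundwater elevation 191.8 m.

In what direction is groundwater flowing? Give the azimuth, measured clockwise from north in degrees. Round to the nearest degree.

Differences from MW-1: to MW-2 (Δx, Δy, Δh) = (-45, -120, -0.8); to MW-3 = (-135, -10, +0.6).
Solve a·Δx + b·Δy = Δh: det = (-45)·(-10) − (-135)·(-120) = -15750.
∂h/∂x = [(-0.8)·(-10) − (+0.6)·(-120)] / -15750 = -0.005079
∂h/∂y = [(-45)·(+0.6) − (-135)·(-0.8)] / -15750 = +0.008571
Flow direction (−∇h) has components (+0.005079 E, -0.008571 N).
Azimuth = atan2(E, N) = atan2(+0.005079, -0.008571) = 149.3° ≈ 149°.

149°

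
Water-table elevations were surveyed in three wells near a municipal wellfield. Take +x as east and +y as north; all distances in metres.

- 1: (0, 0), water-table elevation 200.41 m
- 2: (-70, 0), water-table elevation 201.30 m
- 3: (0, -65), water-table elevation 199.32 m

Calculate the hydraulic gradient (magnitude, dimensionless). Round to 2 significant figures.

0.021

∂h/∂x = (201.30 − 200.41) / (-70 − 0) = -0.01271
∂h/∂y = (199.32 − 200.41) / (-65 − 0) = +0.01677
|∇h| = √(-0.01271² + 0.01677²) = 0.02104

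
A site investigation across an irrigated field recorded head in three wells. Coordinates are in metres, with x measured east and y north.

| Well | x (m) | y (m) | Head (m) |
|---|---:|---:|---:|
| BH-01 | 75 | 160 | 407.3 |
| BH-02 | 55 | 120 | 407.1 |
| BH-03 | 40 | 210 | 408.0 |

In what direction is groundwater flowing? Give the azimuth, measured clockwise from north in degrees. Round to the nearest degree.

Differences from BH-01: to BH-02 (Δx, Δy, Δh) = (-20, -40, -0.2); to BH-03 = (-35, 50, +0.7).
Solve a·Δx + b·Δy = Δh: det = (-20)·50 − (-35)·(-40) = -2400.
∂h/∂x = [(-0.2)·50 − (+0.7)·(-40)] / -2400 = -0.007500
∂h/∂y = [(-20)·(+0.7) − (-35)·(-0.2)] / -2400 = +0.008750
Flow direction (−∇h) has components (+0.007500 E, -0.008750 N).
Azimuth = atan2(E, N) = atan2(+0.007500, -0.008750) = 139.4° ≈ 139°.

139°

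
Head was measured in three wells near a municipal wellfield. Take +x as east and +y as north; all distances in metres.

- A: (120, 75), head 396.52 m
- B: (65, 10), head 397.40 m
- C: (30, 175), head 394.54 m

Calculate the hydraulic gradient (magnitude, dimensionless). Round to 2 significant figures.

With h = a·x + b·y + c and A as origin, the differences give:
  (-55)·a + (-65)·b = +0.88
  (-90)·a + 100·b = -1.98
Eliminate b (×100 and ×(-65), subtract): -11350·a = -40.700 → a = ∂h/∂x = +0.003586
Back-substitute: b = ∂h/∂y = -0.01657.
|∇h| = √(0.003586² + -0.01657²) = 0.01695

0.017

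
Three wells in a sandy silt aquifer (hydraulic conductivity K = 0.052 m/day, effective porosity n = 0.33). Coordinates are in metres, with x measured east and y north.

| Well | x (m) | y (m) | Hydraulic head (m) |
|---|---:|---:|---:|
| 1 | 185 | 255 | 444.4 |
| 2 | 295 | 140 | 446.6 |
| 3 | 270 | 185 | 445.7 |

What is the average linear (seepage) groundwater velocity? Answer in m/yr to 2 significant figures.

1.2 m/yr

Differences from 1: to 2 (Δx, Δy, Δh) = (110, -115, +2.2); to 3 = (85, -70, +1.3).
Solve a·Δx + b·Δy = Δh: det = 110·(-70) − 85·(-115) = 2075.
∂h/∂x = [(+2.2)·(-70) − (+1.3)·(-115)] / 2075 = -0.002169
∂h/∂y = [110·(+1.3) − 85·(+2.2)] / 2075 = -0.02120
|∇h| = √(-0.002169² + -0.02120²) = 0.02131
Seepage velocity v = K·i/n = 0.052 × 0.02131 / 0.33 = 0.003358 m/day = 1.227 m/yr.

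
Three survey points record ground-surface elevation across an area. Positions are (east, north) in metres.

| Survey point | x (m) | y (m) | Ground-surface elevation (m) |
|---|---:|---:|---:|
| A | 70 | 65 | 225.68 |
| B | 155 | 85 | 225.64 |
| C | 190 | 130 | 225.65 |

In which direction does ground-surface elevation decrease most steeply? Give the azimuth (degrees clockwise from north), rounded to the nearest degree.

138°

Taking A as reference: B−A = (85, 20, -0.04); C−A = (120, 65, -0.03).
Determinant of the coordinate differences = 85·65 − 120·20 = 3125.
∂z/∂x = [(-0.04)·65 − (-0.03)·20] / 3125 = -0.0006400
∂z/∂y = [85·(-0.03) − 120·(-0.04)] / 3125 = +0.0007200
Steepest decrease is along −∇f: components (+0.0006400 E, -0.0007200 N).
Azimuth = atan2(+0.0006400, -0.0007200) = 138.4° ≈ 138°.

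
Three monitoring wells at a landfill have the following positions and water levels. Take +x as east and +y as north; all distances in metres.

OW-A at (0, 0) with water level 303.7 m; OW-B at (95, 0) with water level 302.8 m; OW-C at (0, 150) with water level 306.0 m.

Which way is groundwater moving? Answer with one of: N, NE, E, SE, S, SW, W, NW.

∂h/∂x = (302.8 − 303.7) / (95 − 0) = -0.009474
∂h/∂y = (306.0 − 303.7) / (150 − 0) = +0.01533
Flow = −∇h = (+0.009474 east, -0.01533 north), which points southeast.

SE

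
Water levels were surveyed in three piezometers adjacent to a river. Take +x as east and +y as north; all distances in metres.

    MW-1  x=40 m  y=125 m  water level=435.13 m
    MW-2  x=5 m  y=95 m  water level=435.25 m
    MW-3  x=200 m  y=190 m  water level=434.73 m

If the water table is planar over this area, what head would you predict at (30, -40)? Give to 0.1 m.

With h = a·x + b·y + c and MW-1 as origin, the differences give:
  (-35)·a + (-30)·b = +0.12
  160·a + 65·b = -0.40
Eliminate b (×65 and ×(-30), subtract): 2525·a = -4.200 → a = ∂h/∂x = -0.001663
Back-substitute: b = ∂h/∂y = -0.002059.
h(30, -40) = 435.13 + (-0.001663)·(-10) + (-0.002059)·(-165) = 435.13 +0.017 +0.340 = 435.486 m.

435.5 m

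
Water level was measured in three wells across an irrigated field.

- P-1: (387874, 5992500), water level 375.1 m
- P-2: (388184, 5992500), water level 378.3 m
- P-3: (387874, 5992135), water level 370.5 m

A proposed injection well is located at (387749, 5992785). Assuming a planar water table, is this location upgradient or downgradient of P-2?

downgradient

∂h/∂x = (378.3 − 375.1) / (388184 − 387874) = +0.01032
∂h/∂y = (370.5 − 375.1) / (5992135 − 5992500) = +0.01260
Head at (387749, 5992785) = 375.1 + (+0.01032)·(-125) + (+0.01260)·(285) = 377.40 m.
That is lower than the 378.3 m at P-2, so the point is downgradient.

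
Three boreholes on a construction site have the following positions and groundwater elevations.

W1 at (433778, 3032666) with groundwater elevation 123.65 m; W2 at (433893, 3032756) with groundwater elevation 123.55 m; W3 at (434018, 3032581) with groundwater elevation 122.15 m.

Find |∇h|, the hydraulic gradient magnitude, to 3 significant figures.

With h = a·x + b·y + c and W1 as origin, the differences give:
  115·a + 90·b = -0.10
  240·a + (-85)·b = -1.50
Eliminate b (×(-85) and ×90, subtract): -31375·a = 143.500 → a = ∂h/∂x = -0.004574
Back-substitute: b = ∂h/∂y = +0.004733.
|∇h| = √(-0.004574² + 0.004733²) = 0.006582

0.00658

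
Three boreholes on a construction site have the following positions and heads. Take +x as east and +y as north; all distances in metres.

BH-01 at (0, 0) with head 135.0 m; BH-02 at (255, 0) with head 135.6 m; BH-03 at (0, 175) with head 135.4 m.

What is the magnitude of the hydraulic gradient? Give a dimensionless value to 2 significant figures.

0.0033

∂h/∂x = (135.6 − 135.0) / (255 − 0) = +0.002353
∂h/∂y = (135.4 − 135.0) / (175 − 0) = +0.002286
|∇h| = √(0.002353² + 0.002286²) = 0.003281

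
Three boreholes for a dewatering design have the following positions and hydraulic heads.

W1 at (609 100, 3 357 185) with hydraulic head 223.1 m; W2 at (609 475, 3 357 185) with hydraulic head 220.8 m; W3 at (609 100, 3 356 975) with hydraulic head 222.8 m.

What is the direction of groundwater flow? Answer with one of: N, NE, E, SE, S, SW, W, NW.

∂h/∂x = (220.8 − 223.1) / (609475 − 609100) = -0.006133
∂h/∂y = (222.8 − 223.1) / (3356975 − 3357185) = +0.001429
Flow = −∇h = (+0.006133 east, -0.001429 north), which points east.

E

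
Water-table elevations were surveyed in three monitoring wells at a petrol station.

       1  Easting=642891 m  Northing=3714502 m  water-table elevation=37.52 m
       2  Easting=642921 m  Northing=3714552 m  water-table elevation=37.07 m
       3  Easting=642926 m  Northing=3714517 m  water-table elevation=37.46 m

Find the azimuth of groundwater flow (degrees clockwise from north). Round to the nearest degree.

345°

Taking 1 as reference: 2−1 = (30, 50, -0.45); 3−1 = (35, 15, -0.06).
Solve a·Δx + b·Δy = Δh: det = 30·15 − 35·50 = -1300.
∂h/∂x = [(-0.45)·15 − (-0.06)·50] / -1300 = +0.002885
∂h/∂y = [30·(-0.06) − 35·(-0.45)] / -1300 = -0.01073
Flow direction (−∇h) has components (-0.002885 E, +0.01073 N).
Azimuth = atan2(E, N) = atan2(-0.002885, +0.01073) = 345.0° ≈ 345°.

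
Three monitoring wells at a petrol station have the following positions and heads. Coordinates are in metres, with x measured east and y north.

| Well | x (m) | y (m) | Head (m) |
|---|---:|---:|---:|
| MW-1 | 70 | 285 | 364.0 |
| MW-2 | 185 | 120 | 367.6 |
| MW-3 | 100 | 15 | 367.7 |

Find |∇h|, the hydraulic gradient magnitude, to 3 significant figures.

Three-point gradient (reference MW-1): Δ to MW-2 = (115, -165, +3.6), Δ to MW-3 = (30, -270, +3.7).
∂h/∂x = +0.01385, ∂h/∂y = -0.01216 (det = -26100).
|∇h| = √(0.01385² + -0.01216²) = 0.01843

0.0184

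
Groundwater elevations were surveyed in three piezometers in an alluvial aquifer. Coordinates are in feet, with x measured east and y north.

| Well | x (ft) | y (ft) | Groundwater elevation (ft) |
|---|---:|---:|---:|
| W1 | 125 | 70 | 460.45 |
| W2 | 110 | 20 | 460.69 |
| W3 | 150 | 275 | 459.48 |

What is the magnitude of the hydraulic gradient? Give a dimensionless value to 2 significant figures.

Taking W1 as reference: W2−W1 = (-15, -50, +0.24); W3−W1 = (25, 205, -0.97).
Solve a·Δx + b·Δy = Δh: det = (-15)·205 − 25·(-50) = -1825.
∂h/∂x = [(+0.24)·205 − (-0.97)·(-50)] / -1825 = -0.0003836
∂h/∂y = [(-15)·(-0.97) − 25·(+0.24)] / -1825 = -0.004685
|∇h| = √(-0.0003836² + -0.004685²) = 0.004701

0.0047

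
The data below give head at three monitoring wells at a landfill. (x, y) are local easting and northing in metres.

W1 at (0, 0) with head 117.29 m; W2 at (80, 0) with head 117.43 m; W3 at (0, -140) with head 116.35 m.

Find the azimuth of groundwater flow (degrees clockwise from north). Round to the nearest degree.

195°

∂h/∂x = (117.43 − 117.29) / (80 − 0) = +0.001750
∂h/∂y = (116.35 − 117.29) / (-140 − 0) = +0.006714
Flow direction (−∇h) has components (-0.001750 E, -0.006714 N).
Azimuth = atan2(E, N) = atan2(-0.001750, -0.006714) = 194.6° ≈ 195°.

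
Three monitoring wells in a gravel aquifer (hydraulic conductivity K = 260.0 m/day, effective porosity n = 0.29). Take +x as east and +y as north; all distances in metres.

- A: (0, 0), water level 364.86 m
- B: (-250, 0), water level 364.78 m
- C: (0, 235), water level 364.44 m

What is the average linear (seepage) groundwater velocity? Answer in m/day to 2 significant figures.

1.6 m/day

∂h/∂x = (364.78 − 364.86) / (-250 − 0) = +0.0003200
∂h/∂y = (364.44 − 364.86) / (235 − 0) = -0.001787
|∇h| = √(0.0003200² + -0.001787²) = 0.001815
Seepage velocity v = K·i/n = 260.0 × 0.001815 / 0.29 = 1.627 m/day.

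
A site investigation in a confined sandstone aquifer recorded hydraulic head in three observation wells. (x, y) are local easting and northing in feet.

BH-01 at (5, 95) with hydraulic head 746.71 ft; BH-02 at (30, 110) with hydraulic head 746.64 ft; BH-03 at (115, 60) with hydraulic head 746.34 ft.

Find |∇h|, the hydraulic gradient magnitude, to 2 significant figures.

0.0032

With h = a·x + b·y + c and BH-01 as origin, the differences give:
  25·a + 15·b = -0.07
  110·a + (-35)·b = -0.37
Eliminate b (×(-35) and ×15, subtract): -2525·a = 8.000 → a = ∂h/∂x = -0.003168
Back-substitute: b = ∂h/∂y = +0.0006139.
|∇h| = √(-0.003168² + 0.0006139²) = 0.003227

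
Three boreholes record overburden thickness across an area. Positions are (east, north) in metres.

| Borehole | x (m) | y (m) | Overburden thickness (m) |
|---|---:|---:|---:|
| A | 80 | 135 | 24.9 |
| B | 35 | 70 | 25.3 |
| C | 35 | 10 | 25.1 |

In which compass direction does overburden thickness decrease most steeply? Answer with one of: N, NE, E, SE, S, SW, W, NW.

E

Differences from A: to B (Δx, Δy, Δh) = (-45, -65, +0.4); to C = (-45, -125, +0.2).
Determinant of the coordinate differences = (-45)·(-125) − (-45)·(-65) = 2700.
∂d/∂x = [(+0.4)·(-125) − (+0.2)·(-65)] / 2700 = -0.01370
∂d/∂y = [(-45)·(+0.2) − (-45)·(+0.4)] / 2700 = +0.003333
Steepest decrease is along −∇f = (+0.01370 E, -0.003333 N) → east.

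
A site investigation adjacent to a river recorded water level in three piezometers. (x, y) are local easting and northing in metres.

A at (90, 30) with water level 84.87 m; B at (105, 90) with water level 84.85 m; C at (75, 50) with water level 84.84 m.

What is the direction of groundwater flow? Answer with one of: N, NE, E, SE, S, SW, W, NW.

NW

With h = a·x + b·y + c and A as origin, the differences give:
  15·a + 60·b = -0.02
  (-15)·a + 20·b = -0.03
Eliminate b (×20 and ×60, subtract): 1200·a = 1.400 → a = ∂h/∂x = +0.001167
Back-substitute: b = ∂h/∂y = -0.0006250.
Flow = −∇h = (-0.001167 east, +0.0006250 north), which points northwest.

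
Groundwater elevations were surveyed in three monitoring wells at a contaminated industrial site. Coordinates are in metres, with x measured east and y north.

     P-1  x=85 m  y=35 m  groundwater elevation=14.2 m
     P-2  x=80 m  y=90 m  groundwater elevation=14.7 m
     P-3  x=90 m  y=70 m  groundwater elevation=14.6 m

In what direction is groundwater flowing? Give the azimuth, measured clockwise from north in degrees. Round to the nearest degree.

With h = a·x + b·y + c and P-1 as origin, the differences give:
  (-5)·a + 55·b = +0.5
  5·a + 35·b = +0.4
Eliminate b (×35 and ×55, subtract): -450·a = -4.50 → a = ∂h/∂x = +0.01000
Back-substitute: b = ∂h/∂y = +0.01000.
Flow direction (−∇h) has components (-0.01000 E, -0.01000 N).
Azimuth = atan2(E, N) = atan2(-0.01000, -0.01000) = 225.0° ≈ 225°.

225°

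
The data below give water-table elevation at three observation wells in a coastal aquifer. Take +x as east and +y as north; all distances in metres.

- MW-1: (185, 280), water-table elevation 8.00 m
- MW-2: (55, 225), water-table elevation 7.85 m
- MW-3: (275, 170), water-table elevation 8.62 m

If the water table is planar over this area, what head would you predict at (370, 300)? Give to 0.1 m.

8.4 m

Differences from MW-1: to MW-2 (Δx, Δy, Δh) = (-130, -55, -0.15); to MW-3 = (90, -110, +0.62).
Solve a·Δx + b·Δy = Δh: det = (-130)·(-110) − 90·(-55) = 19250.
∂h/∂x = [(-0.15)·(-110) − (+0.62)·(-55)] / 19250 = +0.002629
∂h/∂y = [(-130)·(+0.62) − 90·(-0.15)] / 19250 = -0.003486
h(370, 300) = 8.00 + (+0.002629)·(185) + (-0.003486)·(20) = 8.00 +0.486 -0.070 = 8.417 m.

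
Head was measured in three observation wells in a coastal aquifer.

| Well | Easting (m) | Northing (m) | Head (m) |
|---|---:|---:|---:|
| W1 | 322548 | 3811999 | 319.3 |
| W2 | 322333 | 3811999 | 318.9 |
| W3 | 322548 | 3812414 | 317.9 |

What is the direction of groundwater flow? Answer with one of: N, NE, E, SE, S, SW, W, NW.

NW

∂h/∂x = (318.9 − 319.3) / (322333 − 322548) = +0.001860
∂h/∂y = (317.9 − 319.3) / (3812414 − 3811999) = -0.003373
Flow = −∇h = (-0.001860 east, +0.003373 north), which points northwest.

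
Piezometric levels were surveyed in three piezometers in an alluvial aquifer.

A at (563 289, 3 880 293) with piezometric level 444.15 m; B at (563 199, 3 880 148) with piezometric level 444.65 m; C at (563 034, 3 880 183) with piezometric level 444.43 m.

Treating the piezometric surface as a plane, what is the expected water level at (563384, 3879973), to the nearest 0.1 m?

Taking A as reference: B−A = (-90, -145, +0.50); C−A = (-255, -110, +0.28).
Solve a·Δx + b·Δy = Δh: det = (-90)·(-110) − (-255)·(-145) = -27075.
∂h/∂x = [(+0.50)·(-110) − (+0.28)·(-145)] / -27075 = +0.0005319
∂h/∂y = [(-90)·(+0.28) − (-255)·(+0.50)] / -27075 = -0.003778
h(563384, 3879973) = 444.15 + (+0.0005319)·(95) + (-0.003778)·(-320) = 444.15 +0.051 +1.209 = 445.410 m.

445.4 m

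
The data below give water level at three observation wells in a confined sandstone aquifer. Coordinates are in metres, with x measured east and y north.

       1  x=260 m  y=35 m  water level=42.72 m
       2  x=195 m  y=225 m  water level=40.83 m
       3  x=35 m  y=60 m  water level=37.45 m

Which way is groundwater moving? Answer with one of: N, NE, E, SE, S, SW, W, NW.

W

Taking 1 as reference: 2−1 = (-65, 190, -1.89); 3−1 = (-225, 25, -5.27).
Determinant of the coordinate differences = (-65)·25 − (-225)·190 = 41125.
∂h/∂x = [(-1.89)·25 − (-5.27)·190] / 41125 = +0.02320
∂h/∂y = [(-65)·(-5.27) − (-225)·(-1.89)] / 41125 = -0.002011
Flow = −∇h = (-0.02320 east, +0.002011 north), which points west.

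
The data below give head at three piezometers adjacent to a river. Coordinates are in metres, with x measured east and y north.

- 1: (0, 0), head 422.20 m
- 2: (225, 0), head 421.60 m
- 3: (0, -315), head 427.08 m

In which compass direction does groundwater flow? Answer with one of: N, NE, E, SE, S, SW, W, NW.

∂h/∂x = (421.60 − 422.20) / (225 − 0) = -0.002667
∂h/∂y = (427.08 − 422.20) / (-315 − 0) = -0.01549
Flow = −∇h = (+0.002667 east, +0.01549 north), which points north.

N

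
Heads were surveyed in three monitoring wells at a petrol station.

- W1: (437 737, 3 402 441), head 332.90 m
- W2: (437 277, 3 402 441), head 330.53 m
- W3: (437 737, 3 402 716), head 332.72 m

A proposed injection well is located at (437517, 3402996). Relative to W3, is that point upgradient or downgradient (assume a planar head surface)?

downgradient

∂h/∂x = (330.53 − 332.90) / (437277 − 437737) = +0.005152
∂h/∂y = (332.72 − 332.90) / (3402716 − 3402441) = -0.0006545
Head at (437517, 3402996) = 332.90 + (+0.005152)·(-220) + (-0.0006545)·(555) = 331.40 m.
That is lower than the 332.72 m at W3, so the point is downgradient.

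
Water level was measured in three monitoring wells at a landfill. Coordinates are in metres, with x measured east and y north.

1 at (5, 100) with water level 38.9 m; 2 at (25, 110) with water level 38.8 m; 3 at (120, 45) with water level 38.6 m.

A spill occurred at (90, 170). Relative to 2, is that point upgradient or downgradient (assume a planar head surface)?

Differences from 1: to 2 (Δx, Δy, Δh) = (20, 10, -0.1); to 3 = (115, -55, -0.3).
Determinant of the coordinate differences = 20·(-55) − 115·10 = -2250.
∂h/∂x = [(-0.1)·(-55) − (-0.3)·10] / -2250 = -0.003778
∂h/∂y = [20·(-0.3) − 115·(-0.1)] / -2250 = -0.002444
Head at (90, 170) = 38.9 + (-0.003778)·(85) + (-0.002444)·(70) = 38.41 m.
That is lower than the 38.8 m at 2, so the point is downgradient.

downgradient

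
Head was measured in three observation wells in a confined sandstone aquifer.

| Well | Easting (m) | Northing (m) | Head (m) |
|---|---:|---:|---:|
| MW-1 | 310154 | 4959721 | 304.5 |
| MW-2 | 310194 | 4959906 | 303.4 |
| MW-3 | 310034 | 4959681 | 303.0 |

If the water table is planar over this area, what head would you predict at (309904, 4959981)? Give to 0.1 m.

Differences from MW-1: to MW-2 (Δx, Δy, Δh) = (40, 185, -1.1); to MW-3 = (-120, -40, -1.5).
Solve a·Δx + b·Δy = Δh: det = 40·(-40) − (-120)·185 = 20600.
∂h/∂x = [(-1.1)·(-40) − (-1.5)·185] / 20600 = +0.01561
∂h/∂y = [40·(-1.5) − (-120)·(-1.1)] / 20600 = -0.009320
h(309904, 4959981) = 304.5 + (+0.01561)·(-250) + (-0.009320)·(260) = 304.5 -3.902 -2.423 = 298.175 m.

298.2 m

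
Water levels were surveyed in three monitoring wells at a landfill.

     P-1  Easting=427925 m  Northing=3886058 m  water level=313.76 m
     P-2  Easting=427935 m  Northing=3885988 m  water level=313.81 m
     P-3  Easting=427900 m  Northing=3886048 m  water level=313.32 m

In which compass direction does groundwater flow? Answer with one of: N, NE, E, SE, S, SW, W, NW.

Taking P-1 as reference: P-2−P-1 = (10, -70, +0.05); P-3−P-1 = (-25, -10, -0.44).
Determinant of the coordinate differences = 10·(-10) − (-25)·(-70) = -1850.
∂h/∂x = [(+0.05)·(-10) − (-0.44)·(-70)] / -1850 = +0.01692
∂h/∂y = [10·(-0.44) − (-25)·(+0.05)] / -1850 = +0.001703
Flow = −∇h = (-0.01692 east, -0.001703 north), which points west.

W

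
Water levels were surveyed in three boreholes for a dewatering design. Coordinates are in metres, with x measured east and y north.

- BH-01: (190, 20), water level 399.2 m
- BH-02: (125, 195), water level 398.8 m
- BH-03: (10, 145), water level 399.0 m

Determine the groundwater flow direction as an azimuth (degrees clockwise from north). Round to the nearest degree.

014°

Taking BH-01 as reference: BH-02−BH-01 = (-65, 175, -0.4); BH-03−BH-01 = (-180, 125, -0.2).
Determinant of the coordinate differences = (-65)·125 − (-180)·175 = 23375.
∂h/∂x = [(-0.4)·125 − (-0.2)·175] / 23375 = -0.0006417
∂h/∂y = [(-65)·(-0.2) − (-180)·(-0.4)] / 23375 = -0.002524
Flow direction (−∇h) has components (+0.0006417 E, +0.002524 N).
Azimuth = atan2(E, N) = atan2(+0.0006417, +0.002524) = 14.3° ≈ 014°.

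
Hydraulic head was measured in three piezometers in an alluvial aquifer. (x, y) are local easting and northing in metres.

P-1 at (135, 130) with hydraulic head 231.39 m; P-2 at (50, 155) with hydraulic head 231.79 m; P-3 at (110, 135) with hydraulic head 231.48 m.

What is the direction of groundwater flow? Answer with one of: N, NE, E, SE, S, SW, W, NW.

S

With h = a·x + b·y + c and P-1 as origin, the differences give:
  (-85)·a + 25·b = +0.40
  (-25)·a + 5·b = +0.09
Eliminate b (×5 and ×25, subtract): 200·a = -0.250 → a = ∂h/∂x = -0.001250
Back-substitute: b = ∂h/∂y = +0.01175.
Flow = −∇h = (+0.001250 east, -0.01175 north), which points south.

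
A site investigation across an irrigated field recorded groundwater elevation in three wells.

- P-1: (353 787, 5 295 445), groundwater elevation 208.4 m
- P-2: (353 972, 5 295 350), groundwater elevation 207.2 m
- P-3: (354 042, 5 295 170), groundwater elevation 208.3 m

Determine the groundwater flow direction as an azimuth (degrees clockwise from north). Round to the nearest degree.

048°

Three-point gradient (reference P-1): Δ to P-2 = (185, -95, -1.2), Δ to P-3 = (255, -275, -0.1).
∂h/∂x = -0.01203, ∂h/∂y = -0.01079 (det = -26650).
Flow direction (−∇h) has components (+0.01203 E, +0.01079 N).
Azimuth = atan2(E, N) = atan2(+0.01203, +0.01079) = 48.1° ≈ 048°.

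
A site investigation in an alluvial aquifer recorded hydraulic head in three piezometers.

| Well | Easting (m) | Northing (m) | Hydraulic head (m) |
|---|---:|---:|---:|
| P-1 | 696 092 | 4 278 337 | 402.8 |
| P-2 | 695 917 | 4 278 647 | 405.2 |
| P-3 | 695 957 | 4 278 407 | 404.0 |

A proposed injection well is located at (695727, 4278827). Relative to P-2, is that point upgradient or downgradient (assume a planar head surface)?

upgradient

Taking P-1 as reference: P-2−P-1 = (-175, 310, +2.4); P-3−P-1 = (-135, 70, +1.2).
Determinant of the coordinate differences = (-175)·70 − (-135)·310 = 29600.
∂h/∂x = [(+2.4)·70 − (+1.2)·310] / 29600 = -0.006892
∂h/∂y = [(-175)·(+1.2) − (-135)·(+2.4)] / 29600 = +0.003851
Head at (695727, 4278827) = 402.8 + (-0.006892)·(-365) + (+0.003851)·(490) = 407.20 m.
That is higher than the 405.2 m at P-2, so the point is upgradient.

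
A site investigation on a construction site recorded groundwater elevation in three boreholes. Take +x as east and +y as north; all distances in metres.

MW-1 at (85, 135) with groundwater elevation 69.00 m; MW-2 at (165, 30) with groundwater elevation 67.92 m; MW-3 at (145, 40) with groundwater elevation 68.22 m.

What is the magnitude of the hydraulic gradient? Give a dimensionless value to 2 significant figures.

0.016

With h = a·x + b·y + c and MW-1 as origin, the differences give:
  80·a + (-105)·b = -1.08
  60·a + (-95)·b = -0.78
Eliminate b (×(-95) and ×(-105), subtract): -1300·a = 20.700 → a = ∂h/∂x = -0.01592
Back-substitute: b = ∂h/∂y = -0.001846.
|∇h| = √(-0.01592² + -0.001846²) = 0.01603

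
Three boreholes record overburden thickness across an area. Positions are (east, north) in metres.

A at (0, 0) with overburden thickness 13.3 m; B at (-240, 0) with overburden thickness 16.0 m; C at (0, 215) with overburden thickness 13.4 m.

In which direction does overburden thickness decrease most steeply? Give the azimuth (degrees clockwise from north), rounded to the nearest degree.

∂d/∂x = (16.0 − 13.3) / (-240 − 0) = -0.01125
∂d/∂y = (13.4 − 13.3) / (215 − 0) = +0.0004651
Steepest decrease is along −∇f: components (+0.01125 E, -0.0004651 N).
Azimuth = atan2(+0.01125, -0.0004651) = 92.4° ≈ 092°.

092°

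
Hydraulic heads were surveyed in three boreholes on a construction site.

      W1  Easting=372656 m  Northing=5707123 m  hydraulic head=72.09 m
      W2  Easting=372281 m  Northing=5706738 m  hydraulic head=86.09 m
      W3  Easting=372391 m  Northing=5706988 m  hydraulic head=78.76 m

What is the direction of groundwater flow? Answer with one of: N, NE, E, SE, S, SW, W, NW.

Differences from W1: to W2 (Δx, Δy, Δh) = (-375, -385, +14.00); to W3 = (-265, -135, +6.67).
Determinant of the coordinate differences = (-375)·(-135) − (-265)·(-385) = -51400.
∂h/∂x = [(+14.00)·(-135) − (+6.67)·(-385)] / -51400 = -0.01319
∂h/∂y = [(-375)·(+6.67) − (-265)·(+14.00)] / -51400 = -0.02352
Flow = −∇h = (+0.01319 east, +0.02352 north), which points northeast.

NE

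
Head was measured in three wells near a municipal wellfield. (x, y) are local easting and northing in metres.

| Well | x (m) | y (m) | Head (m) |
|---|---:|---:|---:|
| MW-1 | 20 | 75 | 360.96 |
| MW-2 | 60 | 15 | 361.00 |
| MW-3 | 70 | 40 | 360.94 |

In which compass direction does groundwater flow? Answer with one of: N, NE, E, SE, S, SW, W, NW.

Differences from MW-1: to MW-2 (Δx, Δy, Δh) = (40, -60, +0.04); to MW-3 = (50, -35, -0.02).
Solve a·Δx + b·Δy = Δh: det = 40·(-35) − 50·(-60) = 1600.
∂h/∂x = [(+0.04)·(-35) − (-0.02)·(-60)] / 1600 = -0.001625
∂h/∂y = [40·(-0.02) − 50·(+0.04)] / 1600 = -0.001750
Flow = −∇h = (+0.001625 east, +0.001750 north), which points northeast.

NE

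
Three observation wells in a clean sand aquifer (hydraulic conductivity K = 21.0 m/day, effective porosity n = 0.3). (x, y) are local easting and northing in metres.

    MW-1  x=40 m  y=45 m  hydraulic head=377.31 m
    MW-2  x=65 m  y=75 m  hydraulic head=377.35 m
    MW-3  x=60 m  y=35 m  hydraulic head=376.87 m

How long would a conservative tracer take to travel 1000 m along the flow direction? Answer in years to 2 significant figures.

Differences from MW-1: to MW-2 (Δx, Δy, Δh) = (25, 30, +0.04); to MW-3 = (20, -10, -0.44).
Solve a·Δx + b·Δy = Δh: det = 25·(-10) − 20·30 = -850.
∂h/∂x = [(+0.04)·(-10) − (-0.44)·30] / -850 = -0.01506
∂h/∂y = [25·(-0.44) − 20·(+0.04)] / -850 = +0.01388
|∇h| = √(-0.01506² + 0.01388²) = 0.02048
Seepage velocity v = K·i/n = 21.0 × 0.02048 / 0.3 = 1.434 m/day.
t = 1000 / 1.434 = 697.4 days = 1.91 years.

1.9 years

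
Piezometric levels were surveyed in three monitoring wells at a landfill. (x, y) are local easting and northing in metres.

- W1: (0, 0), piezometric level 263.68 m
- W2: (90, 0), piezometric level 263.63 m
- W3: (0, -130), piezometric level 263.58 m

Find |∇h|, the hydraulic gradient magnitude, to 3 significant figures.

0.000949

∂h/∂x = (263.63 − 263.68) / (90 − 0) = -0.0005556
∂h/∂y = (263.58 − 263.68) / (-130 − 0) = +0.0007692
|∇h| = √(-0.0005556² + 0.0007692²) = 0.0009489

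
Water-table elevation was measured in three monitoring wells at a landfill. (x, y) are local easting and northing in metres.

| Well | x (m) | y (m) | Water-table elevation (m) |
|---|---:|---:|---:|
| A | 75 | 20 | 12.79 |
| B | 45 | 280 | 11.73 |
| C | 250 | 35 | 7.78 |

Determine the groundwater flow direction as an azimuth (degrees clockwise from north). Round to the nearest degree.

075°

Three-point gradient (reference A): Δ to B = (-30, 260, -1.06), Δ to C = (175, 15, -5.01).
∂h/∂x = -0.02800, ∂h/∂y = -0.007308 (det = -45950).
Flow direction (−∇h) has components (+0.02800 E, +0.007308 N).
Azimuth = atan2(E, N) = atan2(+0.02800, +0.007308) = 75.4° ≈ 075°.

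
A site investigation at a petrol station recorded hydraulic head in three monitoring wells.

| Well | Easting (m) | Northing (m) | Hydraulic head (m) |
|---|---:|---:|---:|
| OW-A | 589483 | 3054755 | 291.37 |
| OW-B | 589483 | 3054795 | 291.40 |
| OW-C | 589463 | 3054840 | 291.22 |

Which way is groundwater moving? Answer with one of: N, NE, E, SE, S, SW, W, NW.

With h = a·x + b·y + c and OW-A as origin, the differences give:
  0·a + 40·b = +0.03
  (-20)·a + 85·b = -0.15
Eliminate b (×85 and ×40, subtract): 800·a = 8.550 → a = ∂h/∂x = +0.01069
Back-substitute: b = ∂h/∂y = +0.0007500.
Flow = −∇h = (-0.01069 east, -0.0007500 north), which points west.

W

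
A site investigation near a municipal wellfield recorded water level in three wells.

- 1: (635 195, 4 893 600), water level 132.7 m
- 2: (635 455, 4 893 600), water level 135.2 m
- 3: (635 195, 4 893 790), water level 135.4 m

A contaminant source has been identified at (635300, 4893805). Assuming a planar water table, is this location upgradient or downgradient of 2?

upgradient

∂h/∂x = (135.2 − 132.7) / (635455 − 635195) = +0.009615
∂h/∂y = (135.4 − 132.7) / (4893790 − 4893600) = +0.01421
Head at (635300, 4893805) = 132.7 + (+0.009615)·(105) + (+0.01421)·(205) = 136.62 m.
That is higher than the 135.2 m at 2, so the point is upgradient.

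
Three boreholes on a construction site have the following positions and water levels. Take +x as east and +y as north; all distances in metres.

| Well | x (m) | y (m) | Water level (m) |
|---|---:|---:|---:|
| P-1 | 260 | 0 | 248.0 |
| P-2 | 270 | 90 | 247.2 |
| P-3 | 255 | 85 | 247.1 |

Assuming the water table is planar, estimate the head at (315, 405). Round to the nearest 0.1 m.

With h = a·x + b·y + c and P-1 as origin, the differences give:
  10·a + 90·b = -0.8
  (-5)·a + 85·b = -0.9
Eliminate b (×85 and ×90, subtract): 1300·a = 13.00 → a = ∂h/∂x = +0.010000
Back-substitute: b = ∂h/∂y = -0.01000.
h(315, 405) = 248.0 + (+0.010000)·(55) + (-0.01000)·(405) = 248.0 +0.550 -4.050 = 244.500 m.

244.5 m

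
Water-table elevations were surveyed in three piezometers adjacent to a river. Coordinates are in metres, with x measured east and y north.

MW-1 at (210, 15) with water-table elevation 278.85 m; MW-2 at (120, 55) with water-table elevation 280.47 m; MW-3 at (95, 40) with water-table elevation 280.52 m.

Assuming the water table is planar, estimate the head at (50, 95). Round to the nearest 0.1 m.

Taking MW-1 as reference: MW-2−MW-1 = (-90, 40, +1.62); MW-3−MW-1 = (-115, 25, +1.67).
Solve a·Δx + b·Δy = Δh: det = (-90)·25 − (-115)·40 = 2350.
∂h/∂x = [(+1.62)·25 − (+1.67)·40] / 2350 = -0.01119
∂h/∂y = [(-90)·(+1.67) − (-115)·(+1.62)] / 2350 = +0.01532
h(50, 95) = 278.85 + (-0.01119)·(-160) + (+0.01532)·(80) = 278.85 +1.791 +1.226 = 281.866 m.

281.9 m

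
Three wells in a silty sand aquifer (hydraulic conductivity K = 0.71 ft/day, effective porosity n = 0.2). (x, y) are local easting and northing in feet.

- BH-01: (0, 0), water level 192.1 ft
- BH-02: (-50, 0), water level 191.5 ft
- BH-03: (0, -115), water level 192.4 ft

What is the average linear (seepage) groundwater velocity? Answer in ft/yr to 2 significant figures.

16 ft/yr

∂h/∂x = (191.5 − 192.1) / (-50 − 0) = +0.01200
∂h/∂y = (192.4 − 192.1) / (-115 − 0) = -0.002609
|∇h| = √(0.01200² + -0.002609²) = 0.01228
Seepage velocity v = K·i/n = 0.71 × 0.01228 / 0.2 = 0.04359 ft/day = 15.92 ft/yr.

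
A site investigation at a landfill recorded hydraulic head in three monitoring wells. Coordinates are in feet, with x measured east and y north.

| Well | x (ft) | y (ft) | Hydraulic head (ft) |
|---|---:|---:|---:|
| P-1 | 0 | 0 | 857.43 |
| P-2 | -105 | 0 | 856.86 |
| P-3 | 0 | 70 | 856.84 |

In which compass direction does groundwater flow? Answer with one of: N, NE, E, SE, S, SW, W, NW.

NW

∂h/∂x = (856.86 − 857.43) / (-105 − 0) = +0.005429
∂h/∂y = (856.84 − 857.43) / (70 − 0) = -0.008429
Flow = −∇h = (-0.005429 east, +0.008429 north), which points northwest.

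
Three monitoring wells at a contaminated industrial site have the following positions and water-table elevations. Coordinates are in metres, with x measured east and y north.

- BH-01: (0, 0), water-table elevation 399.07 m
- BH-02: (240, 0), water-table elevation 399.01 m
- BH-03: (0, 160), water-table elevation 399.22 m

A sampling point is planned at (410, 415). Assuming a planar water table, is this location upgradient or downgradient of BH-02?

∂h/∂x = (399.01 − 399.07) / (240 − 0) = -0.0002500
∂h/∂y = (399.22 − 399.07) / (160 − 0) = +0.0009375
Head at (410, 415) = 399.07 + (-0.0002500)·(410) + (+0.0009375)·(415) = 399.36 m.
That is higher than the 399.01 m at BH-02, so the point is upgradient.

upgradient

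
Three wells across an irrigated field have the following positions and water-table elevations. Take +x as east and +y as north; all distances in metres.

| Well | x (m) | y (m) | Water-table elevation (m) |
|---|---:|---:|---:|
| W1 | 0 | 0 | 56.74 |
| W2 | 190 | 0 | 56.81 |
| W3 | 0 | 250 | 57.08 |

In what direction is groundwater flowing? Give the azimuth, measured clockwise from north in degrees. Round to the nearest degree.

∂h/∂x = (56.81 − 56.74) / (190 − 0) = +0.0003684
∂h/∂y = (57.08 − 56.74) / (250 − 0) = +0.001360
Flow direction (−∇h) has components (-0.0003684 E, -0.001360 N).
Azimuth = atan2(E, N) = atan2(-0.0003684, -0.001360) = 195.2° ≈ 195°.

195°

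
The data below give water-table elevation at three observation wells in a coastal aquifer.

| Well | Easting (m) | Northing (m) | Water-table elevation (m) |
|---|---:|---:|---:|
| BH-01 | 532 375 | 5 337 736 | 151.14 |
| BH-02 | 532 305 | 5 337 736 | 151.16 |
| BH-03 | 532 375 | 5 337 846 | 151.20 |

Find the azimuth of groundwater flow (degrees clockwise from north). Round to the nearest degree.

∂h/∂x = (151.16 − 151.14) / (532305 − 532375) = -0.0002857
∂h/∂y = (151.20 − 151.14) / (5337846 − 5337736) = +0.0005455
Flow direction (−∇h) has components (+0.0002857 E, -0.0005455 N).
Azimuth = atan2(E, N) = atan2(+0.0002857, -0.0005455) = 152.4° ≈ 152°.

152°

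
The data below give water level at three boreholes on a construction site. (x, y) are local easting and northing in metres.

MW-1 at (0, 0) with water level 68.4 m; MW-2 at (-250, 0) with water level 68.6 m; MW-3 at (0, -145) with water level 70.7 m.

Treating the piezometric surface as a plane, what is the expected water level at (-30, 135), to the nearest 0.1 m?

∂h/∂x = (68.6 − 68.4) / (-250 − 0) = -0.0008000
∂h/∂y = (70.7 − 68.4) / (-145 − 0) = -0.01586
h(-30, 135) = 68.4 + (-0.0008000)·(-30) + (-0.01586)·(135) = 68.4 +0.024 -2.141 = 66.283 m.

66.3 m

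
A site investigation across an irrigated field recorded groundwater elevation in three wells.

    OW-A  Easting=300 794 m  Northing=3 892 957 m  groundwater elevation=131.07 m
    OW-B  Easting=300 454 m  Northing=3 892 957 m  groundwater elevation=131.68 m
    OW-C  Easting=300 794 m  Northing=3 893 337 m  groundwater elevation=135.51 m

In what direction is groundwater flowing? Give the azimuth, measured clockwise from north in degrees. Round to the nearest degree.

∂h/∂x = (131.68 − 131.07) / (300454 − 300794) = -0.001794
∂h/∂y = (135.51 − 131.07) / (3893337 − 3892957) = +0.01168
Flow direction (−∇h) has components (+0.001794 E, -0.01168 N).
Azimuth = atan2(E, N) = atan2(+0.001794, -0.01168) = 171.3° ≈ 171°.

171°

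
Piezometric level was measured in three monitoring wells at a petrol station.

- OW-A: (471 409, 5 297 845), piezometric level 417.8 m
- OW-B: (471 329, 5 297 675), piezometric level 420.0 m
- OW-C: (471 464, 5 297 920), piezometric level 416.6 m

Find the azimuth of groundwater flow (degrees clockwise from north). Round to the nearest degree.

Taking OW-A as reference: OW-B−OW-A = (-80, -170, +2.2); OW-C−OW-A = (55, 75, -1.2).
Determinant of the coordinate differences = (-80)·75 − 55·(-170) = 3350.
∂h/∂x = [(+2.2)·75 − (-1.2)·(-170)] / 3350 = -0.01164
∂h/∂y = [(-80)·(-1.2) − 55·(+2.2)] / 3350 = -0.007463
Flow direction (−∇h) has components (+0.01164 E, +0.007463 N).
Azimuth = atan2(E, N) = atan2(+0.01164, +0.007463) = 57.3° ≈ 057°.

057°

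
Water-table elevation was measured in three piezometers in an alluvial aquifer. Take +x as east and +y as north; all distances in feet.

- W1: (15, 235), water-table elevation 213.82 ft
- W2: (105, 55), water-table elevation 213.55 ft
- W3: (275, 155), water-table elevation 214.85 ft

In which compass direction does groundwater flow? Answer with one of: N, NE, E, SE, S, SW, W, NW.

SW

With h = a·x + b·y + c and W1 as origin, the differences give:
  90·a + (-180)·b = -0.27
  260·a + (-80)·b = +1.03
Eliminate b (×(-80) and ×(-180), subtract): 39600·a = 207.000 → a = ∂h/∂x = +0.005227
Back-substitute: b = ∂h/∂y = +0.004114.
Flow = −∇h = (-0.005227 east, -0.004114 north), which points southwest.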